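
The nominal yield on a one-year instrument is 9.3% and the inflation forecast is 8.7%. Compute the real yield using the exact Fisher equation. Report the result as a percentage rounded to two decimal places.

0.55%

By the Fisher relation, 1 + r = (1 + i)/(1 + π).
1 + r = 1.09300 / 1.08700 = 1.005520
r = 1.005520 − 1 = 0.5520%, i.e. 0.55%.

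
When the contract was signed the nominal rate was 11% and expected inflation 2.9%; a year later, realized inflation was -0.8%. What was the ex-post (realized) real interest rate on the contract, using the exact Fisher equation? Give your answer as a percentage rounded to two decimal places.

11.90%

Ex-post: (1 + 0.1100)/(1 − 0.0080) − 1 = 11.8952%
So the realized real rate is 11.90%.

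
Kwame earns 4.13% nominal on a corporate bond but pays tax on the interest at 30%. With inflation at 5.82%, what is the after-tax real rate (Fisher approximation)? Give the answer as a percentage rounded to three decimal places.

-2.929%

After-tax nominal return = 4.13% × (1 − 0.3) = 2.8910%.
r ≈ 2.8910% − 5.82% → -2.929%.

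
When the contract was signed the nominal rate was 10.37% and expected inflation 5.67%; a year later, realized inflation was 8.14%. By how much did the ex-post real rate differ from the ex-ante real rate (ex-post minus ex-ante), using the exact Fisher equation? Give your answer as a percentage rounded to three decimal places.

Ex-ante: (1 + 0.1037)/(1 + 0.0567) − 1 = 4.4478%
Ex-post: (1 + 0.1037)/(1 + 0.0814) − 1 = 2.0621%
Difference (ex-post − ex-ante) = -2.3857% → -2.386%.

-2.386%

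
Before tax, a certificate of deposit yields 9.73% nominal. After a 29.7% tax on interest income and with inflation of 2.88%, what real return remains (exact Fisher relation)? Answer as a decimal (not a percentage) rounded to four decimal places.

After-tax nominal return = 9.73% × (1 − 0.297) = 6.84019%.
1 + r = 1.0684019 / 1.02880 = 1.038493
After-tax real rate = 1.038493 − 1 → 0.0385.

0.0385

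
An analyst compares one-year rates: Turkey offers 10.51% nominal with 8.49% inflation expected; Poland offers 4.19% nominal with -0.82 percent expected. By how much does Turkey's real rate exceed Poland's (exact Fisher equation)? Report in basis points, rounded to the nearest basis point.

Turkey: (1 + 0.1051)/(1 + 0.0849) − 1 = 1.8619%
Poland: (1 + 0.0419)/(1 − 0.0082) − 1 = 5.0514%
Differential = 1.8619% − 5.0514% = -3.1895% → -319 basis points.

-319 basis points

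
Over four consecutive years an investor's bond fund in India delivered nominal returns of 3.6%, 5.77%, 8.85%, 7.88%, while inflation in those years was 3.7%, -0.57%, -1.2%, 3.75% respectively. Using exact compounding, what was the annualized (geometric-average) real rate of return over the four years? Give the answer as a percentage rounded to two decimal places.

Compound the nominal returns: 1.0360 × 1.0577 × 1.0885 × 1.0788 = 1.28674246.
Compound inflation: 1.0370 × 0.9943 × 0.9880 × 1.0375 = 1.05691788.
Deflate: 1.28674246 / 1.05691788 = 1.21744790.
Annualized real rate = 1.21744790^(1/4) − 1 = 5.0419% → 5.04%.

5.04%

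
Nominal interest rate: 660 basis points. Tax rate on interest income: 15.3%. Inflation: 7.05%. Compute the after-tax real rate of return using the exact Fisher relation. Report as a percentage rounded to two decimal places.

-1.36%

After-tax nominal return = 6.6% × (1 − 0.153) = 5.5902%.
1 + r = 1.055902 / 1.07050 = 0.986363
After-tax real rate = 0.986363 − 1 → -1.36%.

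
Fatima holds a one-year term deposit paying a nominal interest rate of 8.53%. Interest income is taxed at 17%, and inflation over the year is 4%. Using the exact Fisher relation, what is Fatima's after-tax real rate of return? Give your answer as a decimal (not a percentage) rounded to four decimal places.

After-tax nominal return = 8.53% × (1 − 0.17) = 7.0799%.
1 + r = 1.070799 / 1.04000 = 1.029614
After-tax real rate = 1.029614 − 1 → 0.0296.

0.0296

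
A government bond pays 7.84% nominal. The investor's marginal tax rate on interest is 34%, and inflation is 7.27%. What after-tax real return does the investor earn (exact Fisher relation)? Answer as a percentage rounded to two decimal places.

After-tax nominal return = 7.84% × (1 − 0.34) = 5.1744%.
1 + r = 1.051744 / 1.07270 = 0.980464
After-tax real rate = 0.980464 − 1 → -1.95%.

-1.95%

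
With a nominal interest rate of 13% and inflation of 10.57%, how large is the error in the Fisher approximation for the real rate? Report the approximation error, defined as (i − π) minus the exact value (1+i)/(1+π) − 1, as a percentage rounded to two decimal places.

Approximate: r ≈ 13.000% − 10.570% = 2.4300%
Exact: (1 + 0.1300)/(1 + 0.1057) − 1 = 2.1977%
Error = 2.4300% − 2.1977% = 0.2323% → 0.23%.

0.23%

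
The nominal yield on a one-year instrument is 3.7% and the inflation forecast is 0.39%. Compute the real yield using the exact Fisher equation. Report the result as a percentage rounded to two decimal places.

1 + r = 1.03700 / 1.00390 = 1.032971
r = 1.032971 − 1 = 3.2971%, i.e. 3.30%.

3.30%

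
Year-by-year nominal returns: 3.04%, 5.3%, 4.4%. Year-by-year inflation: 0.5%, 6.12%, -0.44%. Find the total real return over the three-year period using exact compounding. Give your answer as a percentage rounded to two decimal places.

Nominal growth factor = 1.0304 × 1.0530 × 1.0440 = 1.132752
Price-level growth factor = 1.0050 × 1.0612 × 0.9956 = 1.061813
Real growth factor = 1.132752 / 1.061813 = 1.066809
Total real return = 1.066809 − 1 → 6.68%.

6.68%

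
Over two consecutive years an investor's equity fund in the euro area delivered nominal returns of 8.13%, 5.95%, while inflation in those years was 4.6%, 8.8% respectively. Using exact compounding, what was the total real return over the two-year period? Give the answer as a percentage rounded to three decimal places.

Compound the nominal returns: 1.0813 × 1.0595 = 1.145637.
Compound inflation: 1.0460 × 1.0880 = 1.138048.
Deflate: 1.145637 / 1.138048 = 1.006669.
Total real return = 1.006669 − 1 → 0.667%.

0.667%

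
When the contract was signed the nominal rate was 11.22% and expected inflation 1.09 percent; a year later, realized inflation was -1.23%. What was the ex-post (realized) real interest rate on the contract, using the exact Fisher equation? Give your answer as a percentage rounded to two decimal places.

12.61%

Ex-post: (1 + 0.1122)/(1 − 0.0123) − 1 = 12.60504%
So the realized real rate is 12.61%.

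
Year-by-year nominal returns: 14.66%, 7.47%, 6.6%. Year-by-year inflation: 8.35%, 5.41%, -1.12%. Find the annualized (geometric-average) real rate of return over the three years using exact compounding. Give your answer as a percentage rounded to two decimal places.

5.17%

Compound the nominal returns: 1.1466 × 1.0747 × 1.0660 = 1.31357959.
Compound inflation: 1.0835 × 1.0541 × 0.9888 = 1.12932564.
Deflate: 1.31357959 / 1.12932564 = 1.16315396.
Annualized real rate = 1.16315396^(1/3) − 1 = 5.1669% → 5.17%.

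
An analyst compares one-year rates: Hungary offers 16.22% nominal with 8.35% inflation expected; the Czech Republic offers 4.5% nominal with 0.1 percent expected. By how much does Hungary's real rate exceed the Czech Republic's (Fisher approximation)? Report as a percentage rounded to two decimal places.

Hungary: 16.22% − 8.35% = 7.870%
The Czech Republic: 4.5% − 0.1% = 4.400%
Differential = 3.470% → 3.47%.

3.47%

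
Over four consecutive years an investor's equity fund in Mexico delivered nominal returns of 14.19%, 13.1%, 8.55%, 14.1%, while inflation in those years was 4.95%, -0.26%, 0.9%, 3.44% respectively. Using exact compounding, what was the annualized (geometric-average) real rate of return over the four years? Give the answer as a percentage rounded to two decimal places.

10.00%

Nominal growth factor = 1.1419 × 1.1310 × 1.0855 × 1.1410 = 1.59958068
Price-level growth factor = 1.0495 × 0.9974 × 1.0090 × 1.0344 = 1.09252525
Real growth factor = 1.59958068 / 1.09252525 = 1.46411323
Annualized real rate = 1.46411323^(1/4) − 1 = 10.0002% → 10.00%.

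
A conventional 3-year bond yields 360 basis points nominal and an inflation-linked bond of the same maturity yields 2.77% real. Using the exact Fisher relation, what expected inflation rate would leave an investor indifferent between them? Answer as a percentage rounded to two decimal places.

(1 + π) = (1 + i)/(1 + r) = 1.03600 / 1.02770 = 1.008076
Break-even inflation = 1.008076 − 1 → 0.81%.

0.81%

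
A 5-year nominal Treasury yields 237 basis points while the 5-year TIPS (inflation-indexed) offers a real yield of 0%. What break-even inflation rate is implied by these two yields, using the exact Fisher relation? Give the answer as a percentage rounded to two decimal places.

(1 + π) = (1 + i)/(1 + r) = 1.02370 / 1.00000 = 1.023700
Break-even inflation = 1.023700 − 1 → 2.37%.

2.37%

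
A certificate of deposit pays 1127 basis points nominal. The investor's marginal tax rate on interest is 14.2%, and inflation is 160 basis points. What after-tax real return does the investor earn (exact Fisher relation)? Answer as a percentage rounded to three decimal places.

After-tax nominal return = 11.27% × (1 − 0.142) = 9.66966%.
1 + r = 1.0966966 / 1.01600 = 1.079426
After-tax real rate = 1.079426 − 1 → 7.943%.

7.943%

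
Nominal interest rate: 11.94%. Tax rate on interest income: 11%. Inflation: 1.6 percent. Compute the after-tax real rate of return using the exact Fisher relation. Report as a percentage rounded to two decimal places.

After-tax nominal return = 11.94% × (1 − 0.11) = 10.6266%.
1 + r = 1.106266 / 1.01600 = 1.088844
After-tax real rate = 1.088844 − 1 → 8.88%.

8.88%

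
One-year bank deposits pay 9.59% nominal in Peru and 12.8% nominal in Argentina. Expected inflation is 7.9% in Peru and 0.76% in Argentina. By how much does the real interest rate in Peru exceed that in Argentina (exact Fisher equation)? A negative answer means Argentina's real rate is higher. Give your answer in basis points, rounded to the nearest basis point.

-1038 basis points

Peru: (1 + 0.0959)/(1 + 0.0790) − 1 = 1.5663%
Argentina: (1 + 0.1280)/(1 + 0.0076) − 1 = 11.9492%
Differential = 1.5663% − 11.9492% = -10.3829% → -1038 basis points.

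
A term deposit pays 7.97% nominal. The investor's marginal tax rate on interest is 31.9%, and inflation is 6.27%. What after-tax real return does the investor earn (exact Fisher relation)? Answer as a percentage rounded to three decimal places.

After-tax nominal return = 7.97% × (1 − 0.319) = 5.42757%.
1 + r = 1.0542757 / 1.06270 = 0.992073
After-tax real rate = 0.992073 − 1 → -0.793%.

-0.793%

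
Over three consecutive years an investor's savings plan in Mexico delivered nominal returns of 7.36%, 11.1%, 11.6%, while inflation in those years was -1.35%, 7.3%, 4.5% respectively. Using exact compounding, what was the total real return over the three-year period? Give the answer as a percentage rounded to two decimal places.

Nominal growth factor = 1.0736 × 1.1110 × 1.1160 = 1.331131
Price-level growth factor = 0.9865 × 1.0730 × 1.0450 = 1.106148
Real growth factor = 1.331131 / 1.106148 = 1.203393
Total real return = 1.203393 − 1 → 20.34%.

20.34%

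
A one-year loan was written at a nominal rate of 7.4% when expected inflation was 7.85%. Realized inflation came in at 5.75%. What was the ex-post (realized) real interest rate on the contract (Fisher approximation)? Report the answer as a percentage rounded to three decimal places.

1.650%

Ex-post: 7.4% − 5.75% = 1.650%
So the realized real rate is 1.650%.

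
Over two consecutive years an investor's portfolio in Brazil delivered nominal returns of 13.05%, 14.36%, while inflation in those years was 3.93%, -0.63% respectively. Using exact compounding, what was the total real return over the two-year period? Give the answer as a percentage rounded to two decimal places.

25.18%

Nominal growth factor = 1.1305 × 1.1436 = 1.292840
Price-level growth factor = 1.0393 × 0.9937 = 1.032752
Real growth factor = 1.292840 / 1.032752 = 1.251839
Total real return = 1.251839 − 1 → 25.18%.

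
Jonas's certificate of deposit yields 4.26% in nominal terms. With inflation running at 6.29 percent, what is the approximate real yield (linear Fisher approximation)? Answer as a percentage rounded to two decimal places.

r ≈ i − π = 4.26% − 6.29% = -2.03%.

-2.03%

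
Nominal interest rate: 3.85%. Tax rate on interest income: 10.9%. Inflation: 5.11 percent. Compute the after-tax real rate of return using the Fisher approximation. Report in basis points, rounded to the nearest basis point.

-168 basis points

After-tax nominal return = 3.85% × (1 − 0.109) = 3.43035%.
r ≈ 3.43035% − 5.11% → -168 basis points.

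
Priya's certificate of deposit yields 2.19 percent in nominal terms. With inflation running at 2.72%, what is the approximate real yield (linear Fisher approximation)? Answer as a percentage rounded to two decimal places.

r ≈ i − π = 2.19% − 2.72% = -0.53%.

-0.53%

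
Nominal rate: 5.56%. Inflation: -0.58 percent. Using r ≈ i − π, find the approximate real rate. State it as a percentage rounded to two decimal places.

r ≈ i − π = 5.56% − (-0.58%) = 6.14%.

6.14%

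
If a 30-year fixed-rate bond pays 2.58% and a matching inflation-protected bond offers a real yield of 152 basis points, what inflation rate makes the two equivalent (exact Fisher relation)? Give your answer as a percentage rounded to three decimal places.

1.044%

(1 + π) = (1 + i)/(1 + r) = 1.02580 / 1.01520 = 1.010441
Break-even inflation = 1.010441 − 1 → 1.044%.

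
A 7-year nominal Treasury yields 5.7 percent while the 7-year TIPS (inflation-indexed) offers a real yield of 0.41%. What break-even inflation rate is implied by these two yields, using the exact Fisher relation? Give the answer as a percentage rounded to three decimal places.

(1 + π) = (1 + i)/(1 + r) = 1.05700 / 1.00410 = 1.052684
Break-even inflation = 1.052684 − 1 → 5.268%.

5.268%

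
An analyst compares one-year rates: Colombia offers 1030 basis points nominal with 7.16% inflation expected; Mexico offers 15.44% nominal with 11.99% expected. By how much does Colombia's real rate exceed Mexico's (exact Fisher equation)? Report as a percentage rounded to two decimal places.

-0.15%

Colombia: (1 + 0.1030)/(1 + 0.0716) − 1 = 2.9302%
Mexico: (1 + 0.1544)/(1 + 0.1199) − 1 = 3.0806%
Differential = 2.9302% − 3.0806% = -0.1504% → -0.15%.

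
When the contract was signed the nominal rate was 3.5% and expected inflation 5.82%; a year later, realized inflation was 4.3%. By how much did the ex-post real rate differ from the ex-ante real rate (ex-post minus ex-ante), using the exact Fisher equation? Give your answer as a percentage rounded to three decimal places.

Ex-ante: (1 + 0.0350)/(1 + 0.0582) − 1 = -2.1924%
Ex-post: (1 + 0.0350)/(1 + 0.0430) − 1 = -0.7670%
Difference (ex-post − ex-ante) = 1.4254% → 1.425%.

1.425%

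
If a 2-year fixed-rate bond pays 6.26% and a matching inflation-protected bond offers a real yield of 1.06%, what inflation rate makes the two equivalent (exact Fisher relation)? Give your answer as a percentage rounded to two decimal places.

5.15%

(1 + π) = (1 + i)/(1 + r) = 1.06260 / 1.01060 = 1.051455
Break-even inflation = 1.051455 − 1 → 5.15%.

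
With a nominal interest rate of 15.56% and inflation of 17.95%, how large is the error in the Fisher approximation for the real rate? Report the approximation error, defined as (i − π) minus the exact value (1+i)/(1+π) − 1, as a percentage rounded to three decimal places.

Approximate: r ≈ 15.560% − 17.950% = -2.3900%
Exact: (1 + 0.1556)/(1 + 0.1795) − 1 = -2.0263%
Error = -2.3900% − (-2.0263%) = -0.3637% → -0.364%.

-0.364%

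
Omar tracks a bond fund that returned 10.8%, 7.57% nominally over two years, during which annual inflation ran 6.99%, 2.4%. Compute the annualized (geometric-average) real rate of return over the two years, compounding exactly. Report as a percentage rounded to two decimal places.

4.30%

Nominal growth factor = 1.1080 × 1.0757 = 1.19187560
Price-level growth factor = 1.0699 × 1.0240 = 1.09557760
Real growth factor = 1.19187560 / 1.09557760 = 1.08789701
Annualized real rate = 1.08789701^(1/2) − 1 = 4.3023% → 4.30%.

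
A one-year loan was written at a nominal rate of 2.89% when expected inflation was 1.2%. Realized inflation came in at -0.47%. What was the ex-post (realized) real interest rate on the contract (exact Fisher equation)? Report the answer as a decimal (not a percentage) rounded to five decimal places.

Ex-post: (1 + 0.0289)/(1 − 0.0047) − 1 = 3.3759%
So the realized real rate is 0.03376.

0.03376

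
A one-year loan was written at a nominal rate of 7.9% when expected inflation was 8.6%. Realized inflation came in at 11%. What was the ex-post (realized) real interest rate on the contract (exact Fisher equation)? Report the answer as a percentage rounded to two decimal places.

Ex-post: (1 + 0.0790)/(1 + 0.1100) − 1 = -2.7928%
So the realized real rate is -2.79%.

-2.79%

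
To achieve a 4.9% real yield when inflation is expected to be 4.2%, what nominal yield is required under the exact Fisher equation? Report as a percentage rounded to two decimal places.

(1 + i) = (1 + r)(1 + π) = 1.04900 × 1.04200 = 1.093058
i = 1.093058 − 1, so the required nominal rate is 9.31%.

9.31%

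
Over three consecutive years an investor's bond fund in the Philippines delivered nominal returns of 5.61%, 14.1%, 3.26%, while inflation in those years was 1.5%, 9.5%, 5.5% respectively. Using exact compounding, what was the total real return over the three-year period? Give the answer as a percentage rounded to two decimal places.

6.12%

Nominal growth factor = 1.0561 × 1.1410 × 1.0326 = 1.244293
Price-level growth factor = 1.0150 × 1.0950 × 1.0550 = 1.172553
Real growth factor = 1.244293 / 1.172553 = 1.061183
Total real return = 1.061183 − 1 → 6.12%.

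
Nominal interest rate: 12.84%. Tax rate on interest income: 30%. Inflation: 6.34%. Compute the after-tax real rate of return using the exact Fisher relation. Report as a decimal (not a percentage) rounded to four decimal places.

After-tax nominal return = 12.84% × (1 − 0.3) = 8.9880%.
1 + r = 1.08988 / 1.06340 = 1.024901
After-tax real rate = 1.024901 − 1 → 0.0249.

0.0249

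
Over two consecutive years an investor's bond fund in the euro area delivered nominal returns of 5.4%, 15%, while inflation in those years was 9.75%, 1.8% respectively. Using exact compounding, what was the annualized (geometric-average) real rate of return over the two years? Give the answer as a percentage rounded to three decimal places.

Compound the nominal returns: 1.0540 × 1.1500 = 1.21210000.
Compound inflation: 1.0975 × 1.0180 = 1.11725500.
Deflate: 1.21210000 / 1.11725500 = 1.08489109.
Annualized real rate = 1.08489109^(1/2) − 1 = 4.1581% → 4.158%.

4.158%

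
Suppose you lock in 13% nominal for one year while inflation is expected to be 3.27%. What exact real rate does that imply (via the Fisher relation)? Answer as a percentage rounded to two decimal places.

9.42%

1 + r = 1.13000 / 1.03270 = 1.094219
r = 1.094219 − 1 = 9.4219%, i.e. 9.42%.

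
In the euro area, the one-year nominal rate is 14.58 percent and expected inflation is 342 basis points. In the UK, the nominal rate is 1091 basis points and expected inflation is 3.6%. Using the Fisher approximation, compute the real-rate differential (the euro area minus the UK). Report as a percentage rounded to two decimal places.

The euro area: 14.58% − 3.42% = 11.160%
The UK: 10.91% − 3.6% = 7.310%
Differential = 3.850% → 3.85%.

3.85%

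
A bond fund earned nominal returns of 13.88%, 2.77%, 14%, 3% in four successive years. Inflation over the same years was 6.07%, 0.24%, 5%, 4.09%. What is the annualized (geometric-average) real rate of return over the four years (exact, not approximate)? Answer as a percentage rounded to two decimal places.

Nominal growth factor = 1.1388 × 1.0277 × 1.1400 × 1.0300 = 1.37421882
Price-level growth factor = 1.0607 × 1.0024 × 1.0500 × 1.0409 = 1.16206905
Real growth factor = 1.37421882 / 1.16206905 = 1.18256210
Annualized real rate = 1.18256210^(1/4) − 1 = 4.2812% → 4.28%.

4.28%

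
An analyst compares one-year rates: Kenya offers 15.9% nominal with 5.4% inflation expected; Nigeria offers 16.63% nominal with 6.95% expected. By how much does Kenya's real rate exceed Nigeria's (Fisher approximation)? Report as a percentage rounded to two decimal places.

Kenya: 15.9% − 5.4% = 10.500%
Nigeria: 16.63% − 6.95% = 9.680%
Differential = 0.820% → 0.82%.

0.82%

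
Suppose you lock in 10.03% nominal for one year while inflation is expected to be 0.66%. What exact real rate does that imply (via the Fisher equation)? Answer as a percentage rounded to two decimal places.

9.31%

By the Fisher equation, 1 + r = (1 + i)/(1 + π).
1 + r = 1.10030 / 1.00660 = 1.093086
r = 1.093086 − 1 = 9.3086%, i.e. 9.31%.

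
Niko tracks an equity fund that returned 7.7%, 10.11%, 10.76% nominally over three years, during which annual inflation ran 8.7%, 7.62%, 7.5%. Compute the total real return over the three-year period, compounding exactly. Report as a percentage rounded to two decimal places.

4.45%

Nominal growth factor = 1.0770 × 1.1011 × 1.1076 = 1.313486
Price-level growth factor = 1.0870 × 1.0762 × 1.0750 = 1.257567
Real growth factor = 1.313486 / 1.257567 = 1.044466
Total real return = 1.044466 − 1 → 4.45%.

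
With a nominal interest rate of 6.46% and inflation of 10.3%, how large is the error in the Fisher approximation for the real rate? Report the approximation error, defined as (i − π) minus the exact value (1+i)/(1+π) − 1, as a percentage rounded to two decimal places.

-0.36%

Approximate: r ≈ 6.460% − 10.300% = -3.8400%
Exact: (1 + 0.0646)/(1 + 0.1030) − 1 = -3.4814%
Error = -3.8400% − (-3.4814%) = -0.3586% → -0.36%.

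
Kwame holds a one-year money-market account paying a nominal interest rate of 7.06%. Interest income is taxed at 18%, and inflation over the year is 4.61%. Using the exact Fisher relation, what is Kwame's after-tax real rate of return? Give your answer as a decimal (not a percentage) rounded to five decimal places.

0.01127

After-tax nominal return = 7.06% × (1 − 0.18) = 5.7892%.
1 + r = 1.057892 / 1.04610 = 1.011272
After-tax real rate = 1.011272 − 1 → 0.01127.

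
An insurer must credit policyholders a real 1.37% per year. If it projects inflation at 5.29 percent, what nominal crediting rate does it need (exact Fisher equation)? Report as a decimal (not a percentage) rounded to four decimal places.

(1 + i) = (1 + r)(1 + π) = 1.01370 × 1.05290 = 1.06732473
i = 1.06732473 − 1, so the required nominal rate is 0.0673.

0.0673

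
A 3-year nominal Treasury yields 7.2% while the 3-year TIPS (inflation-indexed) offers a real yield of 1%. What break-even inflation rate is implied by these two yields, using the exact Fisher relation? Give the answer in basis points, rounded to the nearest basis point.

614 basis points

(1 + π) = (1 + i)/(1 + r) = 1.07200 / 1.01000 = 1.061386
Break-even inflation = 1.061386 − 1 → 614 basis points.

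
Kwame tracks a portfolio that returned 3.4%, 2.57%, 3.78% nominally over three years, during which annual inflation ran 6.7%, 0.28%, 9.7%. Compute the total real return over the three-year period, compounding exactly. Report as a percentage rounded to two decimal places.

-6.23%

Nominal growth factor = 1.0340 × 1.0257 × 1.0378 = 1.100663
Price-level growth factor = 1.0670 × 1.0028 × 1.0970 = 1.173776
Real growth factor = 1.100663 / 1.173776 = 0.937711
Total real return = 0.937711 − 1 → -6.23%.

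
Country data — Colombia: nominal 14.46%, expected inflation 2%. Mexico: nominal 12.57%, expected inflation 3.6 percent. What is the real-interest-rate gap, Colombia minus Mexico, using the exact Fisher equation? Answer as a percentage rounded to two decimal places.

3.56%

Colombia: (1 + 0.1446)/(1 + 0.0200) − 1 = 12.2157%
Mexico: (1 + 0.1257)/(1 + 0.0360) − 1 = 8.6583%
Differential = 12.2157% − 8.6583% = 3.5574% → 3.56%.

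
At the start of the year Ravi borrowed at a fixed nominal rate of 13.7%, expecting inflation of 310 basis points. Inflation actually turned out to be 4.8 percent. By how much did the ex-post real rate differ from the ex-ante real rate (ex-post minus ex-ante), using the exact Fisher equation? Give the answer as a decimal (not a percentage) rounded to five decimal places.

Ex-ante: (1 + 0.1370)/(1 + 0.0310) − 1 = 10.2813%
Ex-post: (1 + 0.1370)/(1 + 0.0480) − 1 = 8.4924%
Difference (ex-post − ex-ante) = -1.7889% → -0.01789.

-0.01789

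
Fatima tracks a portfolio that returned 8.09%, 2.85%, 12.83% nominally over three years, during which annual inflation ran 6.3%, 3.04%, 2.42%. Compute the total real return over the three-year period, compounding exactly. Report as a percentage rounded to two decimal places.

11.81%

Nominal growth factor = 1.0809 × 1.0285 × 1.1283 = 1.254337
Price-level growth factor = 1.0630 × 1.0304 × 1.0242 = 1.121822
Real growth factor = 1.254337 / 1.121822 = 1.118125
Total real return = 1.118125 − 1 → 11.81%.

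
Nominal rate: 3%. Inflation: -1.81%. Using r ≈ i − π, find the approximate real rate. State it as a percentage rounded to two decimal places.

r ≈ i − π = 3% − (-1.81%) = 4.81%.

4.81%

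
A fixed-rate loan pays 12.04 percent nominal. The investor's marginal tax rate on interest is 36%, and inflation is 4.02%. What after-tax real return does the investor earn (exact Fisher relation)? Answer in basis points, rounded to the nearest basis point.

354 basis points

After-tax nominal return = 12.04% × (1 − 0.36) = 7.7056%.
1 + r = 1.077056 / 1.04020 = 1.035432
After-tax real rate = 1.035432 − 1 → 354 basis points.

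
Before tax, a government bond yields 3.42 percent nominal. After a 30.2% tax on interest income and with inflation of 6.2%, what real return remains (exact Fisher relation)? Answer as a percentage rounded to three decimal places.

-3.590%

After-tax nominal return = 3.42% × (1 − 0.302) = 2.38716%.
1 + r = 1.0238716 / 1.06200 = 0.964098
After-tax real rate = 0.964098 − 1 → -3.590%.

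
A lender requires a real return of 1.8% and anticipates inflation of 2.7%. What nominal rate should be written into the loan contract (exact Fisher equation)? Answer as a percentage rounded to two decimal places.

(1 + i) = (1 + r)(1 + π) = 1.01800 × 1.02700 = 1.045486
i = 1.045486 − 1, so the required nominal rate is 4.55%.

4.55%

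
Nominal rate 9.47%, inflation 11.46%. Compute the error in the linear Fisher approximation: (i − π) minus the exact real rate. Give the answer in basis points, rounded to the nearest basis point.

-20 basis points

Approximate: r ≈ 9.470% − 11.460% = -1.9900%
Exact: (1 + 0.0947)/(1 + 0.1146) − 1 = -1.7854%
Error = -1.9900% − (-1.7854%) = -0.2046% → -20 basis points.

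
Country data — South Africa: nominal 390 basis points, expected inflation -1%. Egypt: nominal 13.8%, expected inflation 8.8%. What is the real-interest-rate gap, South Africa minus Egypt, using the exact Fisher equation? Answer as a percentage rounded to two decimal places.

South Africa: (1 + 0.0390)/(1 − 0.0100) − 1 = 4.9495%
Egypt: (1 + 0.1380)/(1 + 0.0880) − 1 = 4.5956%
Differential = 4.9495% − 4.5956% = 0.3539% → 0.35%.

0.35%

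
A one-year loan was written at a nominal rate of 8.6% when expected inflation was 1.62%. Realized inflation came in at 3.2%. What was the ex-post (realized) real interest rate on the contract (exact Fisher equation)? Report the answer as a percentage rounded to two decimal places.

Ex-post: (1 + 0.0860)/(1 + 0.0320) − 1 = 5.2326%
So the realized real rate is 5.23%.

5.23%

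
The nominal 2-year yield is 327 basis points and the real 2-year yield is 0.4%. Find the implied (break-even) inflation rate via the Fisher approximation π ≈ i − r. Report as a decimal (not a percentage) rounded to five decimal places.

0.02870

π ≈ i − r = 3.27% − 0.4% → 0.02870.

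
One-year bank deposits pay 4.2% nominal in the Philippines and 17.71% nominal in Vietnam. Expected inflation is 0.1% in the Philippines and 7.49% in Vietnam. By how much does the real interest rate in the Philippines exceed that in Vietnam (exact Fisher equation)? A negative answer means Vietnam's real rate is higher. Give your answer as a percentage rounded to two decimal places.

-5.41%

The Philippines: (1 + 0.0420)/(1 + 0.0010) − 1 = 4.0959%
Vietnam: (1 + 0.1771)/(1 + 0.0749) − 1 = 9.5079%
Differential = 4.0959% − 9.5079% = -5.4120% → -5.41%.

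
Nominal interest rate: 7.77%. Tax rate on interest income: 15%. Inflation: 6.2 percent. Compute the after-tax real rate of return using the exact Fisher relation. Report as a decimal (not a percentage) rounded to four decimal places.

0.0038

After-tax nominal return = 7.77% × (1 − 0.15) = 6.6045%.
1 + r = 1.066045 / 1.06200 = 1.003809
After-tax real rate = 1.003809 − 1 → 0.0038.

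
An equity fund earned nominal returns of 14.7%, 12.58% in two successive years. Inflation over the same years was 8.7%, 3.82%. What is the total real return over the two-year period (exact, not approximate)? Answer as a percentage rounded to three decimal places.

14.423%

Nominal growth factor = 1.1470 × 1.1258 = 1.291293
Price-level growth factor = 1.0870 × 1.0382 = 1.128523
Real growth factor = 1.291293 / 1.128523 = 1.144232
Total real return = 1.144232 − 1 → 14.423%.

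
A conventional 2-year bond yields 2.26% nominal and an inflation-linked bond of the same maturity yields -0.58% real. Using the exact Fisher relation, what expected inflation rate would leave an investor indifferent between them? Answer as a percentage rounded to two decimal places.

(1 + π) = (1 + i)/(1 + r) = 1.02260 / 0.99420 = 1.028566
Break-even inflation = 1.028566 − 1 → 2.86%.

2.86%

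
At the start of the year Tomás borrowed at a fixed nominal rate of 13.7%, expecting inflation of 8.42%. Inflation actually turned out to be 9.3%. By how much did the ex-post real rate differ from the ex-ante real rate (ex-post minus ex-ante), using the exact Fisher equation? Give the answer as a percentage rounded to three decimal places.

Ex-ante: (1 + 0.1370)/(1 + 0.0842) − 1 = 4.8700%
Ex-post: (1 + 0.1370)/(1 + 0.0930) − 1 = 4.0256%
Difference (ex-post − ex-ante) = -0.8443% → -0.844%.

-0.844%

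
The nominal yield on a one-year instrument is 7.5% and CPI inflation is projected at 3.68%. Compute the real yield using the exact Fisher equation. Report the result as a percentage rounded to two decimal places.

By the Fisher identity, 1 + r = (1 + i)/(1 + π).
1 + r = 1.07500 / 1.03680 = 1.036844
r = 1.036844 − 1 = 3.6844%, i.e. 3.68%.

3.68%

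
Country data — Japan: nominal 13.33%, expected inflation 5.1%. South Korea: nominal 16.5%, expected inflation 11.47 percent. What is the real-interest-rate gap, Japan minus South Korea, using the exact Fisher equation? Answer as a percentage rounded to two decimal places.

Japan: (1 + 0.1333)/(1 + 0.0510) − 1 = 7.8306%
South Korea: (1 + 0.1650)/(1 + 0.1147) − 1 = 4.5124%
Differential = 7.8306% − 4.5124% = 3.3182% → 3.32%.

3.32%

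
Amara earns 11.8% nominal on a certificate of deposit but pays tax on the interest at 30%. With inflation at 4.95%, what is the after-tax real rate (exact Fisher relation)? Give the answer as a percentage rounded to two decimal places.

After-tax nominal return = 11.8% × (1 − 0.3) = 8.2600%.
1 + r = 1.08260 / 1.04950 = 1.031539
After-tax real rate = 1.031539 − 1 → 3.15%.

3.15%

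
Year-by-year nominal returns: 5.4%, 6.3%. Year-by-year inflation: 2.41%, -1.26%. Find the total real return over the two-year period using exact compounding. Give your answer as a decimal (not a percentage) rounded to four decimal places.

0.1080

Nominal growth factor = 1.0540 × 1.0630 = 1.120402
Price-level growth factor = 1.0241 × 0.9874 = 1.011196
Real growth factor = 1.120402 / 1.011196 = 1.107996
Total real return = 1.107996 − 1 → 0.1080.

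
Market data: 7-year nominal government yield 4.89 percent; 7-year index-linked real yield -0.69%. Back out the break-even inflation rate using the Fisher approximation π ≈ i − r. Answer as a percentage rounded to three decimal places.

π ≈ i − r = 4.89% − (-0.69%) → 5.580%.

5.580%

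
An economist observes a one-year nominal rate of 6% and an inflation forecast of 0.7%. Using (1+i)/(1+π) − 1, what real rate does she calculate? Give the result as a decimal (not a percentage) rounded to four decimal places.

By the Fisher identity, 1 + r = (1 + i)/(1 + π).
1 + r = 1.06000 / 1.00700 = 1.052632
r = 1.052632 − 1 = 5.2632%, i.e. 0.0526.

0.0526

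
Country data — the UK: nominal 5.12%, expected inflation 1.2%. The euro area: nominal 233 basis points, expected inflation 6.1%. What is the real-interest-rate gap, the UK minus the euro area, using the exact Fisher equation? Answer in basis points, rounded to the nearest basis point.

743 basis points

The UK: (1 + 0.0512)/(1 + 0.0120) − 1 = 3.8735%
The euro area: (1 + 0.0233)/(1 + 0.0610) − 1 = -3.5533%
Differential = 3.8735% − (-3.5533%) = 7.4268% → 743 basis points.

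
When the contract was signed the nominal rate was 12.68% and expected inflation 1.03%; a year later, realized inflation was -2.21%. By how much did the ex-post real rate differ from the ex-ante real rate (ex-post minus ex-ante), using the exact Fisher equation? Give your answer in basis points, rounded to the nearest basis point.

Ex-ante: (1 + 0.1268)/(1 + 0.0103) − 1 = 11.5312%
Ex-post: (1 + 0.1268)/(1 − 0.0221) − 1 = 15.2265%
Difference (ex-post − ex-ante) = 3.6953% → 370 basis points.

370 basis points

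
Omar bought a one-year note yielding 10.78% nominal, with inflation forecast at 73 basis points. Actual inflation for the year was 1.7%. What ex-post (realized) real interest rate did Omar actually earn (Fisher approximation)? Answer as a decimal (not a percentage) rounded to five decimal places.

0.09080

Ex-post: 10.78% − 1.7% = 9.080%
So the realized real rate is 0.09080.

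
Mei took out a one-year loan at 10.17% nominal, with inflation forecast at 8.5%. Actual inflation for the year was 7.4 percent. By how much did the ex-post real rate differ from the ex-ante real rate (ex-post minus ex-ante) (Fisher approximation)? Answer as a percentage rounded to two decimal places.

Ex-ante: 10.17% − 8.5% = 1.670%
Ex-post: 10.17% − 7.4% = 2.770%
Difference (ex-post − ex-ante) = 1.1000% → 1.10%.

1.10%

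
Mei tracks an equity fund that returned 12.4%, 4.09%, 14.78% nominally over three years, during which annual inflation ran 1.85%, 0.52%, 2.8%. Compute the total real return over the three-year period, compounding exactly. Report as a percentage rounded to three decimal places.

27.595%

Nominal growth factor = 1.1240 × 1.0409 × 1.1478 = 1.342893
Price-level growth factor = 1.0185 × 1.0052 × 1.0280 = 1.052462
Real growth factor = 1.342893 / 1.052462 = 1.275954
Total real return = 1.275954 − 1 → 27.595%.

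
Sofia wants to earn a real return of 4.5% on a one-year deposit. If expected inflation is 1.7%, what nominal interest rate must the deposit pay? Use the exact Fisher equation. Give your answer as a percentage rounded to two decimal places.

(1 + i) = (1 + r)(1 + π) = 1.04500 × 1.01700 = 1.062765
i = 1.062765 − 1, so the required nominal rate is 6.28%.

6.28%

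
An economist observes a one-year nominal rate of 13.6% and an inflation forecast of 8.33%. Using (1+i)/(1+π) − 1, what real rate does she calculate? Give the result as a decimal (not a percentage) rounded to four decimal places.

0.0486

1 + r = 1.13600 / 1.08330 = 1.048648
r = 1.048648 − 1 = 4.8648%, i.e. 0.0486.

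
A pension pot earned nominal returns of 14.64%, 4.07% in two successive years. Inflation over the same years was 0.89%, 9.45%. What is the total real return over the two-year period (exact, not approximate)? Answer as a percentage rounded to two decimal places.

Nominal growth factor = 1.1464 × 1.0407 = 1.193058
Price-level growth factor = 1.0089 × 1.0945 = 1.104241
Real growth factor = 1.193058 / 1.104241 = 1.080433
Total real return = 1.080433 − 1 → 8.04%.

8.04%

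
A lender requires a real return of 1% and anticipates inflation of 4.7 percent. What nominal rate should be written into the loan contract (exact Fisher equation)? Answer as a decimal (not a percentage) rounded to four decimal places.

(1 + i) = (1 + r)(1 + π) = 1.01000 × 1.04700 = 1.05747
i = 1.05747 − 1, so the required nominal rate is 0.0575.

0.0575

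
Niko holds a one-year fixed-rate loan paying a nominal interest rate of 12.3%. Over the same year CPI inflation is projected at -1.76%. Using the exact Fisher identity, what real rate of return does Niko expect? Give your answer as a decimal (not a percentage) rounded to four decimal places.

0.1431

1 + r = 1.12300 / 0.98240 = 1.143119
r = 1.143119 − 1 = 14.3119%, i.e. 0.1431.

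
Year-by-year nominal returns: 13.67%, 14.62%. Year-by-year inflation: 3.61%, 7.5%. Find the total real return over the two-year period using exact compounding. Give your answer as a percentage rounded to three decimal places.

Compound the nominal returns: 1.1367 × 1.1462 = 1.302886.
Compound inflation: 1.0361 × 1.0750 = 1.113808.
Deflate: 1.302886 / 1.113808 = 1.169758.
Total real return = 1.169758 − 1 → 16.976%.

16.976%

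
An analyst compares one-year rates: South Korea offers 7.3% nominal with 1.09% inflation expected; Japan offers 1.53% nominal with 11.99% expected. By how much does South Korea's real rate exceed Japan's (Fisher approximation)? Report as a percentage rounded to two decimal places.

South Korea: 7.3% − 1.09% = 6.210%
Japan: 1.53% − 11.99% = -10.460%
Differential = 16.670% → 16.67%.

16.67%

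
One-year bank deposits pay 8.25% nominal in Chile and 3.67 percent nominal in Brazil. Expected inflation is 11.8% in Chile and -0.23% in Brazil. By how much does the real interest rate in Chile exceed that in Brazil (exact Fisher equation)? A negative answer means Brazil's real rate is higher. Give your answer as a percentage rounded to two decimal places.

-7.08%

Chile: (1 + 0.0825)/(1 + 0.1180) − 1 = -3.1753%
Brazil: (1 + 0.0367)/(1 − 0.0023) − 1 = 3.9090%
Differential = -3.1753% − 3.9090% = -7.0843% → -7.08%.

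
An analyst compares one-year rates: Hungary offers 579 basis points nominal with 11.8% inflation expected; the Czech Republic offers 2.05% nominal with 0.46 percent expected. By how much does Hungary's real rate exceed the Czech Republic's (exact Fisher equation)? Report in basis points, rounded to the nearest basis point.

-696 basis points

Hungary: (1 + 0.0579)/(1 + 0.1180) − 1 = -5.3757%
The Czech Republic: (1 + 0.0205)/(1 + 0.0046) − 1 = 1.5827%
Differential = -5.3757% − 1.5827% = -6.9584% → -696 basis points.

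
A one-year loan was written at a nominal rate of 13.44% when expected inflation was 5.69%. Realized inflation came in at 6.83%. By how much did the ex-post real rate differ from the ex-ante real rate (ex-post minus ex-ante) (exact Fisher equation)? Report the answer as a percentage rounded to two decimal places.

Ex-ante: (1 + 0.1344)/(1 + 0.0569) − 1 = 7.3328%
Ex-post: (1 + 0.1344)/(1 + 0.0683) − 1 = 6.1874%
Difference (ex-post − ex-ante) = -1.1454% → -1.15%.

-1.15%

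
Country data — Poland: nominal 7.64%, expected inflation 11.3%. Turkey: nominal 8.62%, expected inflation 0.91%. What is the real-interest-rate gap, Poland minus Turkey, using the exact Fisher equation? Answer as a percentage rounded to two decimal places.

Poland: (1 + 0.0764)/(1 + 0.1130) − 1 = -3.2884%
Turkey: (1 + 0.0862)/(1 + 0.0091) − 1 = 7.6405%
Differential = -3.2884% − 7.6405% = -10.9289% → -10.93%.

-10.93%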